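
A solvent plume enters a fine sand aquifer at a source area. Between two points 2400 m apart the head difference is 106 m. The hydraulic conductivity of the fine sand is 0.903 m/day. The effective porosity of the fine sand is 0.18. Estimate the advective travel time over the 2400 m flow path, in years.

29.7

Hydraulic gradient i = Δh / L = 106 / 2400 = 0.04417.
Darcy flux q = K · i = 0.9030 × 0.04417 = 0.03988 m/day.
Seepage velocity v = q / n_e = 0.03988 / 0.18 = 0.2216 m/day.
Travel time t = L / v = 2400 / 0.2216 = 10832 days = 29.66 years.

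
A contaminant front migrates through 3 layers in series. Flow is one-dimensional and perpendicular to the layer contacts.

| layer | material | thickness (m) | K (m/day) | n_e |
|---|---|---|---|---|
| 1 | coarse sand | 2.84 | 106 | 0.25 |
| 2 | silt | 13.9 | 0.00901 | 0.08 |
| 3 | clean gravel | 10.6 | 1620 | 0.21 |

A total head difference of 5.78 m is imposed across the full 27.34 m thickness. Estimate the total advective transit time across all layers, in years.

2.96

With flow normal to the layers, continuity requires the same specific discharge q through every layer.
Σ(b_i/K_i) = 2.84/106 + 13.9/0.00901 + 10.6/1620 = 1543 d.
q = Δh / Σ(b_i/K_i) = 5.78 / 1543 = 0.003747 m/day.
In each layer the seepage velocity is v_i = q/n_i, so the layer transit time is t_i = b_i·n_i / q:
  layer 1 (coarse sand): t_1 = 2.84 × 0.25 / 0.003747 = 189.5 d
  layer 2 (silt): t_2 = 13.9 × 0.08 / 0.003747 = 296.8 d
  layer 3 (clean gravel): t_3 = 10.6 × 0.21 / 0.003747 = 594.2 d
Total t = Σ t_i = 1080 days = 2.958 years.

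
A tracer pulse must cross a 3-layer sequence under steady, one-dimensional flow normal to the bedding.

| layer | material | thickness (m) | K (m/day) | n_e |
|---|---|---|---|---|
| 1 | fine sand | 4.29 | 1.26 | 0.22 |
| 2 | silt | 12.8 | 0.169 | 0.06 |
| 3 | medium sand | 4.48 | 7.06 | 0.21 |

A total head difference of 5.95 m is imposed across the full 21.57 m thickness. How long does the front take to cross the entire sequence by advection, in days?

With flow normal to the layers, continuity requires the same specific discharge q through every layer.
Σ(b_i/K_i) = 4.29/1.26 + 12.8/0.169 + 4.48/7.06 = 79.78 d.
q = Δh / Σ(b_i/K_i) = 5.95 / 79.78 = 0.07458 m/day.
In each layer the seepage velocity is v_i = q/n_i, so the layer transit time is t_i = b_i·n_i / q:
  layer 1 (fine sand): t_1 = 4.29 × 0.22 / 0.07458 = 12.65 d
  layer 2 (silt): t_2 = 12.8 × 0.06 / 0.07458 = 10.30 d
  layer 3 (medium sand): t_3 = 4.48 × 0.21 / 0.07458 = 12.61 d
Total t = Σ t_i = 35.57 days.

35.6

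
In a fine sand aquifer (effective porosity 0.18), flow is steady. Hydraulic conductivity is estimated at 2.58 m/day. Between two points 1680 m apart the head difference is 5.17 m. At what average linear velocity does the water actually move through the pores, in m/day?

Hydraulic gradient i = Δh / L = 5.17 / 1680 = 0.003077.
Darcy flux q = K · i = 2.580 × 0.003077 = 0.007940 m/day.
Seepage velocity v = q / n_e = 0.007940 / 0.18 = 0.04411 m/day.

0.0441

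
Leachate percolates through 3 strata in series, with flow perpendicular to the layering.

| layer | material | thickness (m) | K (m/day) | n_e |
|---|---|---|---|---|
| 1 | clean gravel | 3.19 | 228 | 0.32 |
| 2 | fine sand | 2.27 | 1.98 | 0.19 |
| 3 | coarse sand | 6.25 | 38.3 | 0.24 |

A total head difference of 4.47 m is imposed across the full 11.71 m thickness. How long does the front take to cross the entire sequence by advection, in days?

0.874

With flow normal to the layers, continuity requires the same specific discharge q through every layer.
Σ(b_i/K_i) = 3.19/228 + 2.27/1.98 + 6.25/38.3 = 1.324 d.
q = Δh / Σ(b_i/K_i) = 4.47 / 1.324 = 3.377 m/day.
In each layer the seepage velocity is v_i = q/n_i, so the layer transit time is t_i = b_i·n_i / q:
  layer 1 (clean gravel): t_1 = 3.19 × 0.32 / 3.377 = 0.3023 d
  layer 2 (fine sand): t_2 = 2.27 × 0.19 / 3.377 = 0.1277 d
  layer 3 (coarse sand): t_3 = 6.25 × 0.24 / 3.377 = 0.4442 d
Total t = Σ t_i = 0.8742 days.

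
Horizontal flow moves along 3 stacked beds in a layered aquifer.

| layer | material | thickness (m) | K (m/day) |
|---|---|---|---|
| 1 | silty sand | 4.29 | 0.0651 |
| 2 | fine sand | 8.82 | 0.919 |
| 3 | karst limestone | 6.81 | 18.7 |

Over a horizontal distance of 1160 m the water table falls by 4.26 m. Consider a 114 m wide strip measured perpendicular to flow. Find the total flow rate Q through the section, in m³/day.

56.8

Flow is parallel to layering, so each bed carries its own Darcy discharge and the transmissivities add.
Σ(K_i·b_i) = 0.0651×4.29 + 0.919×8.82 + 18.7×6.81 = 135.7 m²/day.
Hydraulic gradient i = Δh / L = 4.26 / 1160 = 0.003672.
Q = Σ(K_i·b_i) · W · i = 135.7 × 114 × 0.003672 = 56.82 m³/day.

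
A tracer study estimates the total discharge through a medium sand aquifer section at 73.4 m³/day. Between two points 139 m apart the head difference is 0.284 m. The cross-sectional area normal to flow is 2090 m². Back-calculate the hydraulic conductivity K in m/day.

Hydraulic gradient i = Δh / L = 0.284 / 139 = 0.002043.
From Q = K·A·i, K = Q / (A·i) = 73.4 / (2090 × 0.002043) = 17.19 m/day.

17.2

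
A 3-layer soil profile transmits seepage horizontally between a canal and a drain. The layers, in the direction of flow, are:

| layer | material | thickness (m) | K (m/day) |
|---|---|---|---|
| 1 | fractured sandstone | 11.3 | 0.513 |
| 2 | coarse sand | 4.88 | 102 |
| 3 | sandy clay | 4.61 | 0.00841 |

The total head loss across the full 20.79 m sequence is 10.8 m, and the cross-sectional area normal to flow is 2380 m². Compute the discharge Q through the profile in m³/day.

45.1

Flow is perpendicular to layering, so the layers act in series and the equivalent K is the thickness-weighted harmonic mean.
Total thickness L = 11.3 + 4.88 + 4.61 = 20.79 m.
Σ(b_i/K_i) = 11.3/0.513 + 4.88/102 + 4.61/0.00841 = 570.2 d.
K_eq = L / Σ(b_i/K_i) = 20.79 / 570.2 = 0.03646 m/day.
Q = K_eq · A · (Δh/L) = 0.03646 × 2380 × (10.8/20.79) = 45.08 m³/day.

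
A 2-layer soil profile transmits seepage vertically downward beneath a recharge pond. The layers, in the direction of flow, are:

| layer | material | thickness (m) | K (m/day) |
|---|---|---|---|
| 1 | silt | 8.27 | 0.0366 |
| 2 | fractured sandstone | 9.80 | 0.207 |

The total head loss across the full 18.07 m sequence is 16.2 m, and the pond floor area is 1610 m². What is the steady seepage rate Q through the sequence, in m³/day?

95.4

Flow is perpendicular to layering, so the layers act in series and the equivalent K is the thickness-weighted harmonic mean.
Total thickness L = 8.27 + 9.80 = 18.07 m.
Σ(b_i/K_i) = 8.27/0.0366 + 9.80/0.207 = 273.3 d.
K_eq = L / Σ(b_i/K_i) = 18.07 / 273.3 = 0.06612 m/day.
Q = K_eq · A · (Δh/L) = 0.06612 × 1610 × (16.2/18.07) = 95.43 m³/day.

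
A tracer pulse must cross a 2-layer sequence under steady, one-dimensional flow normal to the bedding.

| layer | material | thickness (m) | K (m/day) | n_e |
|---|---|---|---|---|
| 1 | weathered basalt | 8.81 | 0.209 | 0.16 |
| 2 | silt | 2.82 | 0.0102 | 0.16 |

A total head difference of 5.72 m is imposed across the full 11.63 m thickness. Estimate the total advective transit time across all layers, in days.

104

With flow normal to the layers, continuity requires the same specific discharge q through every layer.
Σ(b_i/K_i) = 8.81/0.209 + 2.82/0.0102 = 318.6 d.
q = Δh / Σ(b_i/K_i) = 5.72 / 318.6 = 0.01795 m/day.
In each layer the seepage velocity is v_i = q/n_i, so the layer transit time is t_i = b_i·n_i / q:
  layer 1 (weathered basalt): t_1 = 8.81 × 0.16 / 0.01795 = 78.52 d
  layer 2 (silt): t_2 = 2.82 × 0.16 / 0.01795 = 25.13 d
Total t = Σ t_i = 103.7 days.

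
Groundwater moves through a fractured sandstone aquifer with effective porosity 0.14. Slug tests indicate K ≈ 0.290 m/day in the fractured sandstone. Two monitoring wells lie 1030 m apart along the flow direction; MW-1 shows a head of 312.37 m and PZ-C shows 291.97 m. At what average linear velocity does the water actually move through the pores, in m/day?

Hydraulic gradient i = (312.37 − 291.97) / 1030 = 20.4 / 1030 = 0.01981.
Darcy flux q = K · i = 0.2900 × 0.01981 = 0.005744 m/day.
Seepage velocity v = q / n_e = 0.005744 / 0.14 = 0.04103 m/day.

0.0410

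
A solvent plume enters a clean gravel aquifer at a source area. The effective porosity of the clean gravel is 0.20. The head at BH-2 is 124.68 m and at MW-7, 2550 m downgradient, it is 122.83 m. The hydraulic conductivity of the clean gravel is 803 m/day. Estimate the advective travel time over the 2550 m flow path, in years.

Hydraulic gradient i = (124.68 − 122.83) / 2550 = 1.85 / 2550 = 0.0007255.
Darcy flux q = K · i = 803.0 × 0.0007255 = 0.5826 m/day.
Seepage velocity v = q / n_e = 0.5826 / 0.20 = 2.913 m/day.
Travel time t = L / v = 2550 / 2.913 = 875.4 days = 2.397 years.

2.40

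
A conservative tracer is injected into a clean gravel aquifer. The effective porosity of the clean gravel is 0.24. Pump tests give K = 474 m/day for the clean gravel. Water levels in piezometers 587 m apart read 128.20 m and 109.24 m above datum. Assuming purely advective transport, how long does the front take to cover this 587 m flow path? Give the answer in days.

Hydraulic gradient i = (128.20 − 109.24) / 587 = 18.96 / 587 = 0.03230.
Darcy flux q = K · i = 474.0 × 0.03230 = 15.31 m/day.
Seepage velocity v = q / n_e = 15.31 / 0.24 = 63.79 m/day.
Travel time t = L / v = 587 / 63.79 = 9.202 days.

9.20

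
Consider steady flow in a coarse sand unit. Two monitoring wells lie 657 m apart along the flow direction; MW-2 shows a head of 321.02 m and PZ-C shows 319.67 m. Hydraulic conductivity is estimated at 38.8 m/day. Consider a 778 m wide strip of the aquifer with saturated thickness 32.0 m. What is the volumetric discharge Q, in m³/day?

Cross-sectional area A = 778 × 32.0 = 24896 m².
Hydraulic gradient i = (321.02 − 319.67) / 657 = 1.35 / 657 = 0.002055.
Darcy's law: Q = K · A · i = 38.80 × 24896 × 0.002055 = 1985 m³/day.

1980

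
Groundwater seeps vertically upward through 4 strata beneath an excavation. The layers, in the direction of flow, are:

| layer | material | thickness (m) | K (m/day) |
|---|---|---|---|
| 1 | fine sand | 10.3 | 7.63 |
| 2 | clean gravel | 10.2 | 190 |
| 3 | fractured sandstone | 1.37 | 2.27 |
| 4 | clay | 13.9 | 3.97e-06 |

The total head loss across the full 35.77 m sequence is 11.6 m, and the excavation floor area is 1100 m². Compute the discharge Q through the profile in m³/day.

Flow is perpendicular to layering, so the layers act in series and the equivalent K is the thickness-weighted harmonic mean.
Total thickness L = 10.3 + 10.2 + 1.37 + 13.9 = 35.77 m.
Σ(b_i/K_i) = 10.3/7.63 + 10.2/190 + 1.37/2.27 + 13.9/3.97e-06 = 3.501e+06 d.
K_eq = L / Σ(b_i/K_i) = 35.77 / 3.501e+06 = 1.022e-05 m/day.
Q = K_eq · A · (Δh/L) = 1.022e-05 × 1100 × (11.6/35.77) = 0.003644 m³/day.

0.00364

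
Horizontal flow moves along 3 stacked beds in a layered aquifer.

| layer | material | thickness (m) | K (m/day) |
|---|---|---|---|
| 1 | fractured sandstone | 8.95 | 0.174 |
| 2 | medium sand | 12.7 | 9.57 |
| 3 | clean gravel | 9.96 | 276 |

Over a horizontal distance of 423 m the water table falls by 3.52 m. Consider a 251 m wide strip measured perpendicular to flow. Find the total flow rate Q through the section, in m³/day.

6000

Flow is parallel to layering, so each bed carries its own Darcy discharge and the transmissivities add.
Σ(K_i·b_i) = 0.174×8.95 + 9.57×12.7 + 276×9.96 = 2872 m²/day.
Hydraulic gradient i = Δh / L = 3.52 / 423 = 0.008322.
Q = Σ(K_i·b_i) · W · i = 2872 × 251 × 0.008322 = 5999 m³/day.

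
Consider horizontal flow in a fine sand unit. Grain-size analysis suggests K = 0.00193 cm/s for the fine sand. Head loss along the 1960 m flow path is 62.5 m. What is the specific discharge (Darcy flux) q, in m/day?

0.0532

Convert K: 0.00193 cm/s × 864 = 1.668 m/day.
Hydraulic gradient i = Δh / L = 62.5 / 1960 = 0.03189.
Specific discharge q = K · i = 1.668 × 0.03189 = 0.05317 m/day.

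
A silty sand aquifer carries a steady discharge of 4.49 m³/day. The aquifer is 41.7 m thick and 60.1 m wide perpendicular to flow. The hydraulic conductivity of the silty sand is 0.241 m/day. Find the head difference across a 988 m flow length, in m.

Cross-sectional area A = 60.1 × 41.7 = 2506 m².
From Q = K·A·i, i = Q / (K·A) = 4.49 / (0.2410 × 2506) = 0.007434.
Head loss Δh = i · L = 0.007434 × 988 = 7.345 m.

7.34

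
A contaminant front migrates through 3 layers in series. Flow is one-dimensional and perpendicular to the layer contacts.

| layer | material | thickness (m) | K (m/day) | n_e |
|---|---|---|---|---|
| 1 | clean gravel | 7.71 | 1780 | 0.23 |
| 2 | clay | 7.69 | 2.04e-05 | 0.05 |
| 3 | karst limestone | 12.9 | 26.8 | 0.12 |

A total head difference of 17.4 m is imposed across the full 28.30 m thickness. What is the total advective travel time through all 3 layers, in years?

220

With flow normal to the layers, continuity requires the same specific discharge q through every layer.
Σ(b_i/K_i) = 7.71/1780 + 7.69/2.04e-05 + 12.9/26.8 = 3.770e+05 d.
q = Δh / Σ(b_i/K_i) = 17.4 / 3.770e+05 = 4.616e-05 m/day.
In each layer the seepage velocity is v_i = q/n_i, so the layer transit time is t_i = b_i·n_i / q:
  layer 1 (clean gravel): t_1 = 7.71 × 0.23 / 4.616e-05 = 38418 d
  layer 2 (clay): t_2 = 7.69 × 0.05 / 4.616e-05 = 8330 d
  layer 3 (karst limestone): t_3 = 12.9 × 0.12 / 4.616e-05 = 33537 d
Total t = Σ t_i = 80284 days = 219.8 years.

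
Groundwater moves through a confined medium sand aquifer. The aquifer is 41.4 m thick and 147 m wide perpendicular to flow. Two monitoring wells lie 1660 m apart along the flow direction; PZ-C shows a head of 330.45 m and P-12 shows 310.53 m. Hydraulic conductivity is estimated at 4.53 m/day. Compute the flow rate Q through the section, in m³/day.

Cross-sectional area A = 147 × 41.4 = 6086 m².
Hydraulic gradient i = (330.45 − 310.53) / 1660 = 19.92 / 1660 = 0.01200.
Darcy's law: Q = K · A · i = 4.530 × 6086 × 0.01200 = 330.8 m³/day.

331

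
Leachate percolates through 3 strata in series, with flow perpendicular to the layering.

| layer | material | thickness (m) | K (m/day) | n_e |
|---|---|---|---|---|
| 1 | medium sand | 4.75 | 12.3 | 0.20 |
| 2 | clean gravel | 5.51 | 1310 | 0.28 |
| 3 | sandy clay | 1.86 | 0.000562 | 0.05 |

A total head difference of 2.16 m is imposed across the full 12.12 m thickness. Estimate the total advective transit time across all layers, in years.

10.8

With flow normal to the layers, continuity requires the same specific discharge q through every layer.
Σ(b_i/K_i) = 4.75/12.3 + 5.51/1310 + 1.86/0.000562 = 3310 d.
q = Δh / Σ(b_i/K_i) = 2.16 / 3310 = 0.0006526 m/day.
In each layer the seepage velocity is v_i = q/n_i, so the layer transit time is t_i = b_i·n_i / q:
  layer 1 (medium sand): t_1 = 4.75 × 0.20 / 0.0006526 = 1456 d
  layer 2 (clean gravel): t_2 = 5.51 × 0.28 / 0.0006526 = 2364 d
  layer 3 (sandy clay): t_3 = 1.86 × 0.05 / 0.0006526 = 142.5 d
Total t = Σ t_i = 3962 days = 10.85 years.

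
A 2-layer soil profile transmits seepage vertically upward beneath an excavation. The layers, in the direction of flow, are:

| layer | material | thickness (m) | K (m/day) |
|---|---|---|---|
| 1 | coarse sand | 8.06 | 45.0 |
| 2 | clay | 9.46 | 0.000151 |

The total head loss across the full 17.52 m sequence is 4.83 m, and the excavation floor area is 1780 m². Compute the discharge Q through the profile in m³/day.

0.137

Flow is perpendicular to layering, so the layers act in series and the equivalent K is the thickness-weighted harmonic mean.
Total thickness L = 8.06 + 9.46 = 17.52 m.
Σ(b_i/K_i) = 8.06/45.0 + 9.46/0.000151 = 62649 d.
K_eq = L / Σ(b_i/K_i) = 17.52 / 62649 = 0.0002797 m/day.
Q = K_eq · A · (Δh/L) = 0.0002797 × 1780 × (4.83/17.52) = 0.1372 m³/day.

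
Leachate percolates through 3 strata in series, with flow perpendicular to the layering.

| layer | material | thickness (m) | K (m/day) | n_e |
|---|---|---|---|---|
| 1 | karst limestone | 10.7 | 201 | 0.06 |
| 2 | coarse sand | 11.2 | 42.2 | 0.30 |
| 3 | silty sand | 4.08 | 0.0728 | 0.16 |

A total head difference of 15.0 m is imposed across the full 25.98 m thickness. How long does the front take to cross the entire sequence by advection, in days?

17.5

With flow normal to the layers, continuity requires the same specific discharge q through every layer.
Σ(b_i/K_i) = 10.7/201 + 11.2/42.2 + 4.08/0.0728 = 56.36 d.
q = Δh / Σ(b_i/K_i) = 15.0 / 56.36 = 0.2661 m/day.
In each layer the seepage velocity is v_i = q/n_i, so the layer transit time is t_i = b_i·n_i / q:
  layer 1 (karst limestone): t_1 = 10.7 × 0.06 / 0.2661 = 2.412 d
  layer 2 (coarse sand): t_2 = 11.2 × 0.30 / 0.2661 = 12.63 d
  layer 3 (silty sand): t_3 = 4.08 × 0.16 / 0.2661 = 2.453 d
Total t = Σ t_i = 17.49 days.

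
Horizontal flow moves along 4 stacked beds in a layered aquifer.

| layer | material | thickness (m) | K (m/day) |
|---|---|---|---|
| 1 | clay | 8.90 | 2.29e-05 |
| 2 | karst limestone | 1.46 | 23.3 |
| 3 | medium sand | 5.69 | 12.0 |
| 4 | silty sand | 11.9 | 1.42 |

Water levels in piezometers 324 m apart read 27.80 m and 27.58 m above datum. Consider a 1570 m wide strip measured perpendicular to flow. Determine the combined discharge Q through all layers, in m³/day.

127

Flow is parallel to layering, so each bed carries its own Darcy discharge and the transmissivities add.
Σ(K_i·b_i) = 2.29e-05×8.90 + 23.3×1.46 + 12.0×5.69 + 1.42×11.9 = 119.2 m²/day.
Hydraulic gradient i = (27.80 − 27.58) / 324 = 0.22 / 324 = 0.0006790.
Q = Σ(K_i·b_i) · W · i = 119.2 × 1570 × 0.0006790 = 127.1 m³/day.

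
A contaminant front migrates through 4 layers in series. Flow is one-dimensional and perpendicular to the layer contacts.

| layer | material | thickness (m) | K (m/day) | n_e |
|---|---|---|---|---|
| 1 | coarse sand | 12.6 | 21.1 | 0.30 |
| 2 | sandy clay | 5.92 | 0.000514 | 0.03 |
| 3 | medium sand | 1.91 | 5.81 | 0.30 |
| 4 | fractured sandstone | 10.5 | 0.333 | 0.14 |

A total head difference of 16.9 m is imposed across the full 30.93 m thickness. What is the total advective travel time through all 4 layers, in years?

With flow normal to the layers, continuity requires the same specific discharge q through every layer.
Σ(b_i/K_i) = 12.6/21.1 + 5.92/0.000514 + 1.91/5.81 + 10.5/0.333 = 11550 d.
q = Δh / Σ(b_i/K_i) = 16.9 / 11550 = 0.001463 m/day.
In each layer the seepage velocity is v_i = q/n_i, so the layer transit time is t_i = b_i·n_i / q:
  layer 1 (coarse sand): t_1 = 12.6 × 0.30 / 0.001463 = 2583 d
  layer 2 (sandy clay): t_2 = 5.92 × 0.03 / 0.001463 = 121.4 d
  layer 3 (medium sand): t_3 = 1.91 × 0.30 / 0.001463 = 391.6 d
  layer 4 (fractured sandstone): t_4 = 10.5 × 0.14 / 0.001463 = 1005 d
Total t = Σ t_i = 4101 days = 11.23 years.

11.2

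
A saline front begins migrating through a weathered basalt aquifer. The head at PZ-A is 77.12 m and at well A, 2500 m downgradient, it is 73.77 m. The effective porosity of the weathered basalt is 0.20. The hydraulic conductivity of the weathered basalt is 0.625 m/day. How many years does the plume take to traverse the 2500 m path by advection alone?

Hydraulic gradient i = (77.12 − 73.77) / 2500 = 3.35 / 2500 = 0.001340.
Darcy flux q = K · i = 0.6250 × 0.001340 = 0.0008375 m/day.
Seepage velocity v = q / n_e = 0.0008375 / 0.20 = 0.004188 m/day.
Travel time t = L / v = 2500 / 0.004188 = 5.970e+05 days = 1635 years.

1630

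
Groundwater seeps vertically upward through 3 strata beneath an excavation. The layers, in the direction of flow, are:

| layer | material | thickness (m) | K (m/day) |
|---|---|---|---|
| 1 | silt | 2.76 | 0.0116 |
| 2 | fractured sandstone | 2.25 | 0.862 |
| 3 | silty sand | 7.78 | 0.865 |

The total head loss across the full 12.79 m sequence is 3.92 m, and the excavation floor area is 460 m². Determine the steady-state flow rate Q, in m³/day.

7.23

Flow is perpendicular to layering, so the layers act in series and the equivalent K is the thickness-weighted harmonic mean.
Total thickness L = 2.76 + 2.25 + 7.78 = 12.79 m.
Σ(b_i/K_i) = 2.76/0.0116 + 2.25/0.862 + 7.78/0.865 = 249.5 d.
K_eq = L / Σ(b_i/K_i) = 12.79 / 249.5 = 0.05126 m/day.
Q = K_eq · A · (Δh/L) = 0.05126 × 460 × (3.92/12.79) = 7.226 m³/day.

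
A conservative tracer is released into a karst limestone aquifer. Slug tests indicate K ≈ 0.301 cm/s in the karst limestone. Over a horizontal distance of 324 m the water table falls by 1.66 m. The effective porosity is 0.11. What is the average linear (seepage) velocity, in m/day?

Convert K: 0.301 cm/s × 864 = 260.1 m/day.
Hydraulic gradient i = Δh / L = 1.66 / 324 = 0.005123.
Darcy flux q = K · i = 260.1 × 0.005123 = 1.332 m/day.
Seepage velocity v = q / n_e = 1.332 / 0.11 = 12.11 m/day.

12.1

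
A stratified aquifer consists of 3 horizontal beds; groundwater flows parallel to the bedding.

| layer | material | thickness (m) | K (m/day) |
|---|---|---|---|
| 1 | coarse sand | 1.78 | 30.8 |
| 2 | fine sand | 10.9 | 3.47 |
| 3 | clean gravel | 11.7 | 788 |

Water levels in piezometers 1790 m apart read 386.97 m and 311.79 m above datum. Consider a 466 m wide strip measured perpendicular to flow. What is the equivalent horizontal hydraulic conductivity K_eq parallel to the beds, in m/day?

Flow is parallel to layering, so each bed carries its own Darcy discharge and the transmissivities add.
Σ(K_i·b_i) = 30.8×1.78 + 3.47×10.9 + 788×11.7 = 9312 m²/day.
Total thickness b = 24.38 m, so K_eq = Σ(K_i·b_i)/b = 382.0 m/day.

382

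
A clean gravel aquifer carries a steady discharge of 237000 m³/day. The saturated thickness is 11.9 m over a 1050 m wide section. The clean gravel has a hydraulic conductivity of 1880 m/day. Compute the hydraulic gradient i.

Cross-sectional area A = 1050 × 11.9 = 12495 m².
From Q = K·A·i, i = Q / (K·A) = 237000 / (1880 × 12495) = 0.01009.

0.0101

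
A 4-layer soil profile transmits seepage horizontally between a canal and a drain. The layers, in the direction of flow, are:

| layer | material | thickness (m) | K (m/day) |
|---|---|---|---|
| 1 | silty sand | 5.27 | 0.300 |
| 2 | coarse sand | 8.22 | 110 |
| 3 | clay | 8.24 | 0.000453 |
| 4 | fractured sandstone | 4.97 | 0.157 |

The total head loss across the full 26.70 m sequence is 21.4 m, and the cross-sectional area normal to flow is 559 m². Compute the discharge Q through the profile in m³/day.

0.656

Flow is perpendicular to layering, so the layers act in series and the equivalent K is the thickness-weighted harmonic mean.
Total thickness L = 5.27 + 8.22 + 8.24 + 4.97 = 26.70 m.
Σ(b_i/K_i) = 5.27/0.300 + 8.22/110 + 8.24/0.000453 + 4.97/0.157 = 18239 d.
K_eq = L / Σ(b_i/K_i) = 26.70 / 18239 = 0.001464 m/day.
Q = K_eq · A · (Δh/L) = 0.001464 × 559 × (21.4/26.70) = 0.6559 m³/day.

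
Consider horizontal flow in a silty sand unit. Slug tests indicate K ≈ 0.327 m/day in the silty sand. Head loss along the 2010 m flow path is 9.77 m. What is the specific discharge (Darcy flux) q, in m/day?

Hydraulic gradient i = Δh / L = 9.77 / 2010 = 0.004861.
Specific discharge q = K · i = 0.3270 × 0.004861 = 0.001589 m/day.

0.00159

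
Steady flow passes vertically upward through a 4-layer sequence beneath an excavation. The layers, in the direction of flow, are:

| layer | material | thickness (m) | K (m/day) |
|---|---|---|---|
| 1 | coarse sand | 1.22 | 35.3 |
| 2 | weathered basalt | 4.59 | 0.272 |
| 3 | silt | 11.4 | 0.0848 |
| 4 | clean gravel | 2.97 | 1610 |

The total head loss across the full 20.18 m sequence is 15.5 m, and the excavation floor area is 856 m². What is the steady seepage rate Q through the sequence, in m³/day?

87.7

Flow is perpendicular to layering, so the layers act in series and the equivalent K is the thickness-weighted harmonic mean.
Total thickness L = 1.22 + 4.59 + 11.4 + 2.97 = 20.18 m.
Σ(b_i/K_i) = 1.22/35.3 + 4.59/0.272 + 11.4/0.0848 + 2.97/1610 = 151.3 d.
K_eq = L / Σ(b_i/K_i) = 20.18 / 151.3 = 0.1333 m/day.
Q = K_eq · A · (Δh/L) = 0.1333 × 856 × (15.5/20.18) = 87.67 m³/day.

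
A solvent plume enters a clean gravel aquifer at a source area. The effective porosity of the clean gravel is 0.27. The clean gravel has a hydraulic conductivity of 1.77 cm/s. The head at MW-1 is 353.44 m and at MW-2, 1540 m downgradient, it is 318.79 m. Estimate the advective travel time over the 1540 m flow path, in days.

12.1

Convert K: 1.77 cm/s × 864 = 1529 m/day.
Hydraulic gradient i = (353.44 − 318.79) / 1540 = 34.65 / 1540 = 0.02250.
Darcy flux q = K · i = 1529 × 0.02250 = 34.41 m/day.
Seepage velocity v = q / n_e = 34.41 / 0.27 = 127.4 m/day.
Travel time t = L / v = 1540 / 127.4 = 12.08 days.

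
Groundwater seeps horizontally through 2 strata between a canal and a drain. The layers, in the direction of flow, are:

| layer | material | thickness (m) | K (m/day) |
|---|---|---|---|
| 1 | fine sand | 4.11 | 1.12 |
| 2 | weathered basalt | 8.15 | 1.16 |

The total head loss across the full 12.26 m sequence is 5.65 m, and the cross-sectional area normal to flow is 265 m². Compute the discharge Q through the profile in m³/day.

Flow is perpendicular to layering, so the layers act in series and the equivalent K is the thickness-weighted harmonic mean.
Total thickness L = 4.11 + 8.15 = 12.26 m.
Σ(b_i/K_i) = 4.11/1.12 + 8.15/1.16 = 10.70 d.
K_eq = L / Σ(b_i/K_i) = 12.26 / 10.70 = 1.146 m/day.
Q = K_eq · A · (Δh/L) = 1.146 × 265 × (5.65/12.26) = 140.0 m³/day.

140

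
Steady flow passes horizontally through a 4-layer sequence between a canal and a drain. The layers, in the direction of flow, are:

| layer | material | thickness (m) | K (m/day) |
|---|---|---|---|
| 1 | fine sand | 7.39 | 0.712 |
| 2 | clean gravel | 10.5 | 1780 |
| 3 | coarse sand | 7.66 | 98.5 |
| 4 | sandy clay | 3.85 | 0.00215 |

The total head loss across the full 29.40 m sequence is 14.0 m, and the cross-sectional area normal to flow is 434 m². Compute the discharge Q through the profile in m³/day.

3.37

Flow is perpendicular to layering, so the layers act in series and the equivalent K is the thickness-weighted harmonic mean.
Total thickness L = 7.39 + 10.5 + 7.66 + 3.85 = 29.40 m.
Σ(b_i/K_i) = 7.39/0.712 + 10.5/1780 + 7.66/98.5 + 3.85/0.00215 = 1801 d.
K_eq = L / Σ(b_i/K_i) = 29.40 / 1801 = 0.01632 m/day.
Q = K_eq · A · (Δh/L) = 0.01632 × 434 × (14.0/29.40) = 3.373 m³/day.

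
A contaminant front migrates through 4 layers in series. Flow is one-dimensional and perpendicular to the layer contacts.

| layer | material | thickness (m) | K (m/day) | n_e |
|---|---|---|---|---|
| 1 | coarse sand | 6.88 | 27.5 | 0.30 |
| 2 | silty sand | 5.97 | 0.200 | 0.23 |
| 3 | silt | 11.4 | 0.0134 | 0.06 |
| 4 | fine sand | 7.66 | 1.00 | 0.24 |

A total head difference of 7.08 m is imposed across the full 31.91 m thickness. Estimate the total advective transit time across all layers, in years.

2.05

With flow normal to the layers, continuity requires the same specific discharge q through every layer.
Σ(b_i/K_i) = 6.88/27.5 + 5.97/0.200 + 11.4/0.0134 + 7.66/1.00 = 888.5 d.
q = Δh / Σ(b_i/K_i) = 7.08 / 888.5 = 0.007968 m/day.
In each layer the seepage velocity is v_i = q/n_i, so the layer transit time is t_i = b_i·n_i / q:
  layer 1 (coarse sand): t_1 = 6.88 × 0.30 / 0.007968 = 259.0 d
  layer 2 (silty sand): t_2 = 5.97 × 0.23 / 0.007968 = 172.3 d
  layer 3 (silt): t_3 = 11.4 × 0.06 / 0.007968 = 85.84 d
  layer 4 (fine sand): t_4 = 7.66 × 0.24 / 0.007968 = 230.7 d
Total t = Σ t_i = 747.9 days = 2.048 years.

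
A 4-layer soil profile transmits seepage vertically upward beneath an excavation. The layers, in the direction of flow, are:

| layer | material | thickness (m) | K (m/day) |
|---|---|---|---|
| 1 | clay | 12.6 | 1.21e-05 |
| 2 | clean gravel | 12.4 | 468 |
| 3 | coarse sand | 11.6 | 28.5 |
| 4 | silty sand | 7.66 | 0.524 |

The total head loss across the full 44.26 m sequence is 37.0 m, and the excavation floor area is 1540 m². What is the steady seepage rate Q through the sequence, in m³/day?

Flow is perpendicular to layering, so the layers act in series and the equivalent K is the thickness-weighted harmonic mean.
Total thickness L = 12.6 + 12.4 + 11.6 + 7.66 = 44.26 m.
Σ(b_i/K_i) = 12.6/1.21e-05 + 12.4/468 + 11.6/28.5 + 7.66/0.524 = 1.041e+06 d.
K_eq = L / Σ(b_i/K_i) = 44.26 / 1.041e+06 = 4.250e-05 m/day.
Q = K_eq · A · (Δh/L) = 4.250e-05 × 1540 × (37.0/44.26) = 0.05472 m³/day.

0.0547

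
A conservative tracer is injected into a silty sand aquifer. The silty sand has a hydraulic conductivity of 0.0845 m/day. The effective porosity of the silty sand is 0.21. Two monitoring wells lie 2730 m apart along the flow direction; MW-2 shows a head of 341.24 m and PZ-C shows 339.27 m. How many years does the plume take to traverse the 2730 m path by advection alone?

25700

Hydraulic gradient i = (341.24 − 339.27) / 2730 = 1.97 / 2730 = 0.0007216.
Darcy flux q = K · i = 0.08450 × 0.0007216 = 6.098e-05 m/day.
Seepage velocity v = q / n_e = 6.098e-05 / 0.21 = 0.0002904 m/day.
Travel time t = L / v = 2730 / 0.0002904 = 9.402e+06 days = 25741 years.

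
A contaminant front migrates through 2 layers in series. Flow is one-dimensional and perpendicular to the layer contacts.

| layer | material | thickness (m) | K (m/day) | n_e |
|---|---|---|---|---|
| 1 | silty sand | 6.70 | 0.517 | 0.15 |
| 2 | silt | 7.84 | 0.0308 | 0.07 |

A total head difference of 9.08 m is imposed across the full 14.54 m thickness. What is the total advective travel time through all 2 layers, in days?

45.8

With flow normal to the layers, continuity requires the same specific discharge q through every layer.
Σ(b_i/K_i) = 6.70/0.517 + 7.84/0.0308 = 267.5 d.
q = Δh / Σ(b_i/K_i) = 9.08 / 267.5 = 0.03394 m/day.
In each layer the seepage velocity is v_i = q/n_i, so the layer transit time is t_i = b_i·n_i / q:
  layer 1 (silty sand): t_1 = 6.70 × 0.15 / 0.03394 = 29.61 d
  layer 2 (silt): t_2 = 7.84 × 0.07 / 0.03394 = 16.17 d
Total t = Σ t_i = 45.78 days.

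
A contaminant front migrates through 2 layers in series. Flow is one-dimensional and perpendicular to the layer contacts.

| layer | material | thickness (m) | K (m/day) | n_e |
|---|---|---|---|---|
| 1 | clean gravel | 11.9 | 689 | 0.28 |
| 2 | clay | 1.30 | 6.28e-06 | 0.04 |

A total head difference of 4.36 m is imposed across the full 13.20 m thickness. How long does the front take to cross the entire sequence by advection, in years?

With flow normal to the layers, continuity requires the same specific discharge q through every layer.
Σ(b_i/K_i) = 11.9/689 + 1.30/6.28e-06 = 2.070e+05 d.
q = Δh / Σ(b_i/K_i) = 4.36 / 2.070e+05 = 2.106e-05 m/day.
In each layer the seepage velocity is v_i = q/n_i, so the layer transit time is t_i = b_i·n_i / q:
  layer 1 (clean gravel): t_1 = 11.9 × 0.28 / 2.106e-05 = 1.582e+05 d
  layer 2 (clay): t_2 = 1.30 × 0.04 / 2.106e-05 = 2469 d
Total t = Σ t_i = 1.607e+05 days = 439.9 years.

440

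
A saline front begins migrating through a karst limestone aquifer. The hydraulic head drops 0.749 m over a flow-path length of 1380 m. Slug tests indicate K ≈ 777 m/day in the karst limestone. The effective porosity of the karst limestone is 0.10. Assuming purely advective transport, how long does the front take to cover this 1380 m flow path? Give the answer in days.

327

Hydraulic gradient i = Δh / L = 0.749 / 1380 = 0.0005428.
Darcy flux q = K · i = 777.0 × 0.0005428 = 0.4217 m/day.
Seepage velocity v = q / n_e = 0.4217 / 0.10 = 4.217 m/day.
Travel time t = L / v = 1380 / 4.217 = 327.2 days.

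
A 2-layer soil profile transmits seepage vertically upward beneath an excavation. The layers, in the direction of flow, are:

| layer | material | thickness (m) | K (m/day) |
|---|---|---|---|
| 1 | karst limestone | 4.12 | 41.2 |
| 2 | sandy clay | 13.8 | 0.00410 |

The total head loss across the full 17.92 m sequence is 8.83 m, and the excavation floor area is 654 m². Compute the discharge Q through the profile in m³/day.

Flow is perpendicular to layering, so the layers act in series and the equivalent K is the thickness-weighted harmonic mean.
Total thickness L = 4.12 + 13.8 = 17.92 m.
Σ(b_i/K_i) = 4.12/41.2 + 13.8/0.00410 = 3366 d.
K_eq = L / Σ(b_i/K_i) = 17.92 / 3366 = 0.005324 m/day.
Q = K_eq · A · (Δh/L) = 0.005324 × 654 × (8.83/17.92) = 1.716 m³/day.

1.72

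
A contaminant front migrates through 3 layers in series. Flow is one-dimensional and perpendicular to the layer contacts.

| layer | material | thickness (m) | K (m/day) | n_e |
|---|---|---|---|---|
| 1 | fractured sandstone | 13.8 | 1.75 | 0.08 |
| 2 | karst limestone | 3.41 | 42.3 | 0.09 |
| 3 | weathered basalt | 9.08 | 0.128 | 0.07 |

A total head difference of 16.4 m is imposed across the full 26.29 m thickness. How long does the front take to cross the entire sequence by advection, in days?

With flow normal to the layers, continuity requires the same specific discharge q through every layer.
Σ(b_i/K_i) = 13.8/1.75 + 3.41/42.3 + 9.08/0.128 = 78.90 d.
q = Δh / Σ(b_i/K_i) = 16.4 / 78.90 = 0.2078 m/day.
In each layer the seepage velocity is v_i = q/n_i, so the layer transit time is t_i = b_i·n_i / q:
  layer 1 (fractured sandstone): t_1 = 13.8 × 0.08 / 0.2078 = 5.312 d
  layer 2 (karst limestone): t_2 = 3.41 × 0.09 / 0.2078 = 1.477 d
  layer 3 (weathered basalt): t_3 = 9.08 × 0.07 / 0.2078 = 3.058 d
Total t = Σ t_i = 9.846 days.

9.85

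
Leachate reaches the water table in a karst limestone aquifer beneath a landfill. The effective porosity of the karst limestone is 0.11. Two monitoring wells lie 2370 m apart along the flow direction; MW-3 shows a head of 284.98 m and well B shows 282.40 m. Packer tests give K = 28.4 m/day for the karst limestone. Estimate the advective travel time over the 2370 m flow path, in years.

Hydraulic gradient i = (284.98 − 282.40) / 2370 = 2.58 / 2370 = 0.001089.
Darcy flux q = K · i = 28.40 × 0.001089 = 0.03092 m/day.
Seepage velocity v = q / n_e = 0.03092 / 0.11 = 0.2811 m/day.
Travel time t = L / v = 2370 / 0.2811 = 8432 days = 23.09 years.

23.1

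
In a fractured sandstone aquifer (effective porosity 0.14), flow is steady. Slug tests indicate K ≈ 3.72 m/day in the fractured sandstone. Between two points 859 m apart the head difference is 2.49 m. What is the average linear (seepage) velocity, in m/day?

Hydraulic gradient i = Δh / L = 2.49 / 859 = 0.002899.
Darcy flux q = K · i = 3.720 × 0.002899 = 0.01078 m/day.
Seepage velocity v = q / n_e = 0.01078 / 0.14 = 0.07702 m/day.

0.0770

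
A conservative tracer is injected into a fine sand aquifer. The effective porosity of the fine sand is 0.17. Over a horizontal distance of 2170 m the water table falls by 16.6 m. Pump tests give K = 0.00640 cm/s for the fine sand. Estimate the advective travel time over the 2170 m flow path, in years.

Convert K: 0.00640 cm/s × 864 = 5.530 m/day.
Hydraulic gradient i = Δh / L = 16.6 / 2170 = 0.007650.
Darcy flux q = K · i = 5.530 × 0.007650 = 0.04230 m/day.
Seepage velocity v = q / n_e = 0.04230 / 0.17 = 0.2488 m/day.
Travel time t = L / v = 2170 / 0.2488 = 8721 days = 23.88 years.

23.9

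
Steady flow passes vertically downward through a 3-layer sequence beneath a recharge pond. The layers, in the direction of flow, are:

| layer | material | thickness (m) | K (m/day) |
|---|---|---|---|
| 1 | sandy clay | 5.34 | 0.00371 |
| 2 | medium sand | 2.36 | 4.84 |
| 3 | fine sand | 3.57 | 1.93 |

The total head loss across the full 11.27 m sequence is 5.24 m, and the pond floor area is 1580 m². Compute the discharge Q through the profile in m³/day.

5.74

Flow is perpendicular to layering, so the layers act in series and the equivalent K is the thickness-weighted harmonic mean.
Total thickness L = 5.34 + 2.36 + 3.57 = 11.27 m.
Σ(b_i/K_i) = 5.34/0.00371 + 2.36/4.84 + 3.57/1.93 = 1442 d.
K_eq = L / Σ(b_i/K_i) = 11.27 / 1442 = 0.007817 m/day.
Q = K_eq · A · (Δh/L) = 0.007817 × 1580 × (5.24/11.27) = 5.743 m³/day.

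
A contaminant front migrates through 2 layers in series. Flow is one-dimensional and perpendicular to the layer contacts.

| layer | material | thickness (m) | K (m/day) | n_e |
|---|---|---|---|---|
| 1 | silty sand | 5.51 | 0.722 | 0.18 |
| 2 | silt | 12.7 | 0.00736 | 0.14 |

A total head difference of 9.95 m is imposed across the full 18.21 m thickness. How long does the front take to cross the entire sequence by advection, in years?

1.32

With flow normal to the layers, continuity requires the same specific discharge q through every layer.
Σ(b_i/K_i) = 5.51/0.722 + 12.7/0.00736 = 1733 d.
q = Δh / Σ(b_i/K_i) = 9.95 / 1733 = 0.005741 m/day.
In each layer the seepage velocity is v_i = q/n_i, so the layer transit time is t_i = b_i·n_i / q:
  layer 1 (silty sand): t_1 = 5.51 × 0.18 / 0.005741 = 172.8 d
  layer 2 (silt): t_2 = 12.7 × 0.14 / 0.005741 = 309.7 d
Total t = Σ t_i = 482.5 days = 1.321 years.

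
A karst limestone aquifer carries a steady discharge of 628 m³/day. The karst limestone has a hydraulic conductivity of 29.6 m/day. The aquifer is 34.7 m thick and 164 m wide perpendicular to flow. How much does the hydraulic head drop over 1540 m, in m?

Cross-sectional area A = 164 × 34.7 = 5691 m².
From Q = K·A·i, i = Q / (K·A) = 628 / (29.60 × 5691) = 0.003728.
Head loss Δh = i · L = 0.003728 × 1540 = 5.741 m.

5.74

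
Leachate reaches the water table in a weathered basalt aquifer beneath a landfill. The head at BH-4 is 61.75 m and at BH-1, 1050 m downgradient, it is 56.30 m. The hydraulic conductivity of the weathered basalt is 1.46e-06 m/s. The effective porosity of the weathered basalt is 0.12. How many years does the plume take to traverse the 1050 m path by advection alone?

Convert K: 1.46e-06 m/s × 86400 = 0.1261 m/day.
Hydraulic gradient i = (61.75 − 56.30) / 1050 = 5.45 / 1050 = 0.005190.
Darcy flux q = K · i = 0.1261 × 0.005190 = 0.0006547 m/day.
Seepage velocity v = q / n_e = 0.0006547 / 0.12 = 0.005456 m/day.
Travel time t = L / v = 1050 / 0.005456 = 1.924e+05 days = 526.9 years.

527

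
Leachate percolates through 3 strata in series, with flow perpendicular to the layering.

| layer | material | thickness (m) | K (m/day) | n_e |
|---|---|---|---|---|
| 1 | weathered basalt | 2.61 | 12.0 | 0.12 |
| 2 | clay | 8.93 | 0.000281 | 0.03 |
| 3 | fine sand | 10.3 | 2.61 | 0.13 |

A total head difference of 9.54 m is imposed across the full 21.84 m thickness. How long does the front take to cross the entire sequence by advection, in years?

With flow normal to the layers, continuity requires the same specific discharge q through every layer.
Σ(b_i/K_i) = 2.61/12.0 + 8.93/0.000281 + 10.3/2.61 = 31784 d.
q = Δh / Σ(b_i/K_i) = 9.54 / 31784 = 0.0003002 m/day.
In each layer the seepage velocity is v_i = q/n_i, so the layer transit time is t_i = b_i·n_i / q:
  layer 1 (weathered basalt): t_1 = 2.61 × 0.12 / 0.0003002 = 1043 d
  layer 2 (clay): t_2 = 8.93 × 0.03 / 0.0003002 = 892.5 d
  layer 3 (fine sand): t_3 = 10.3 × 0.13 / 0.0003002 = 4461 d
Total t = Σ t_i = 6397 days = 17.51 years.

17.5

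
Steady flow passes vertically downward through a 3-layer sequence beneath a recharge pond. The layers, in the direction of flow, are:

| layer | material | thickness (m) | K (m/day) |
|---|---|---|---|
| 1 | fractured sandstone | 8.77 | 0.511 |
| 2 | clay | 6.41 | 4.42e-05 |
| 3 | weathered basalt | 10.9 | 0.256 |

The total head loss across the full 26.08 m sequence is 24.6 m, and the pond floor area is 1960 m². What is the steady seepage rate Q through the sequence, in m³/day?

0.332

Flow is perpendicular to layering, so the layers act in series and the equivalent K is the thickness-weighted harmonic mean.
Total thickness L = 8.77 + 6.41 + 10.9 = 26.08 m.
Σ(b_i/K_i) = 8.77/0.511 + 6.41/4.42e-05 + 10.9/0.256 = 1.451e+05 d.
K_eq = L / Σ(b_i/K_i) = 26.08 / 1.451e+05 = 0.0001798 m/day.
Q = K_eq · A · (Δh/L) = 0.0001798 × 1960 × (24.6/26.08) = 0.3323 m³/day.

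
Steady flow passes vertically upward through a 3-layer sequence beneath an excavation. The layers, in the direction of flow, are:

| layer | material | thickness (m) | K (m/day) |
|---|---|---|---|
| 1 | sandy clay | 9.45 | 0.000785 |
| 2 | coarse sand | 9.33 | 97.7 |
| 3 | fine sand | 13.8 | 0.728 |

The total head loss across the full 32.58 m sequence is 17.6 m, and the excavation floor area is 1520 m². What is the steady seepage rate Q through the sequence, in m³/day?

2.22

Flow is perpendicular to layering, so the layers act in series and the equivalent K is the thickness-weighted harmonic mean.
Total thickness L = 9.45 + 9.33 + 13.8 = 32.58 m.
Σ(b_i/K_i) = 9.45/0.000785 + 9.33/97.7 + 13.8/0.728 = 12057 d.
K_eq = L / Σ(b_i/K_i) = 32.58 / 12057 = 0.002702 m/day.
Q = K_eq · A · (Δh/L) = 0.002702 × 1520 × (17.6/32.58) = 2.219 m³/day.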